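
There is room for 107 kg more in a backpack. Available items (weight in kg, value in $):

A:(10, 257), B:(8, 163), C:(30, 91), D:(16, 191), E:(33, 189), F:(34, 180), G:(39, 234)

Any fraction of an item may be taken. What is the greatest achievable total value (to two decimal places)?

Order: A (257/10=25.70) > B (163/8=20.38) > D (191/16=11.94) > G (234/39=6.00) > E (189/33=5.73) > F (180/34=5.29) > C (91/30=3.03)
Fill: take A (10 @ 257) → take B (8 @ 163) → take D (16 @ 191) → take G (39 @ 234) → take E (33 @ 189) → take 1/34 of F → 5.29; 107/107 used.
Total value = 1039.29

1039.29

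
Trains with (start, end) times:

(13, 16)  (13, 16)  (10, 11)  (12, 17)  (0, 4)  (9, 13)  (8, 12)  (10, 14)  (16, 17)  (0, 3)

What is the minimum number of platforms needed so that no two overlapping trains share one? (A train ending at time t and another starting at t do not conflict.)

Events (time:±→running): 0:+→1 0:+→2 3:-→1 4:-→0 8:+→1 9:+→2 10:+→3 10:+→4 … peak 4.

4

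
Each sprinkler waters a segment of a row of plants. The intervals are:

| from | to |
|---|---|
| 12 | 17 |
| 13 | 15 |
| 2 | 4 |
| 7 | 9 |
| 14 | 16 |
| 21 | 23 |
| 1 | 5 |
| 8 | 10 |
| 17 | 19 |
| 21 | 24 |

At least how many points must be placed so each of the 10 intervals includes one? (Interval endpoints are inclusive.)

5

Sorted: [2,4] [1,5] [7,9] [8,10] [13,15] [14,16] [12,17] [17,19] [21,23] [21,24]
{[2,4],[1,5]} hit by 4; {[7,9],[8,10]} hit by 9; {[13,15],[14,16],[12,17]} hit by 15; {[17,19]} hit by 19; {[21,23],[21,24]} hit by 23.
Points: 4, 9, 15, 19, 23 (5 total).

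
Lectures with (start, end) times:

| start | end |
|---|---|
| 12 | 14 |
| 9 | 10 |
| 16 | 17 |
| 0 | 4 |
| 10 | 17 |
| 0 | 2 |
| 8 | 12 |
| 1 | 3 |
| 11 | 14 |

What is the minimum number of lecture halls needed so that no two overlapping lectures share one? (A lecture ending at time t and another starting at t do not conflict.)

starts: [0, 0, 1, 8, 9, 10, 11, 12, 16]
ends:   [2, 3, 4, 10, 12, 14, 14, 17, 17]
s0→1 s0→2 s1→3  — peak 3.

3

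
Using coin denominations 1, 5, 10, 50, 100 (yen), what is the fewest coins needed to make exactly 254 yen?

7

Greedy: take as many of the largest coin as possible, then repeat with the remainder.
254 − 2×100→54 − 1×50→4 − 4×1→0
Total coins = 2 + 1 + 4 = 7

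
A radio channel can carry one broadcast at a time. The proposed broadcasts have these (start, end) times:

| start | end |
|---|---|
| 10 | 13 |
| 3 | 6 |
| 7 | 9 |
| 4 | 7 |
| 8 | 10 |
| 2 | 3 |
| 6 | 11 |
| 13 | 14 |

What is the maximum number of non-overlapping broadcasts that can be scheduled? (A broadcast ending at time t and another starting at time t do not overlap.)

By end time: (2,3), (3,6), (4,7), (7,9), (8,10), (6,11), (10,13), (13,14).
Pick (2,3); next start ≥ 3 → (3,6); next start ≥ 6 → (7,9); next start ≥ 9 → (10,13); next start ≥ 13 → (13,14).
Selected 5 broadcasts.

5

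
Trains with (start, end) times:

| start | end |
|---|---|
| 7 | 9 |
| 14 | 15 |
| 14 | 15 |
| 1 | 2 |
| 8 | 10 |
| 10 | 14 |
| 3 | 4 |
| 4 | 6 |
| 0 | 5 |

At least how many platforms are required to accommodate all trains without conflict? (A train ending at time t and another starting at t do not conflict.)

2

The answer is the maximum number of intervals overlapping at any instant.
Events (time:±→running): 0:+→1 1:+→2 … peak 2.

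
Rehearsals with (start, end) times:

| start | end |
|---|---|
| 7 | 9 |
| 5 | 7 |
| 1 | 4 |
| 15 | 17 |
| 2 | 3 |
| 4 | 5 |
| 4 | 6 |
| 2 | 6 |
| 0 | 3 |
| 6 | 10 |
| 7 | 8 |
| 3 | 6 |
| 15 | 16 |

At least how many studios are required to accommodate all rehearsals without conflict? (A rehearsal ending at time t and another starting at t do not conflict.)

4

starts: [0, 1, 2, 2, 3, 4, 4, 5, 6, 7, 7, 15, 15]
ends:   [3, 3, 4, 5, 6, 6, 6, 7, 8, 9, 10, 16, 17]
s0→1 s1→2 s2→3 s2→4  — peak 4.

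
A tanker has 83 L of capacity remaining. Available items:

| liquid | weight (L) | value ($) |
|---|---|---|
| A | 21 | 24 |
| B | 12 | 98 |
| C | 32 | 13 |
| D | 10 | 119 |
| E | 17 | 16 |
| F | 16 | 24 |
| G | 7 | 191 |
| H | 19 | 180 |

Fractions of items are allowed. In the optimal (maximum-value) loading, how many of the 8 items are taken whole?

Sort by value per unit weight and fill in that order.
Order: G (191/7=27.29) > D (119/10=11.90) > H (180/19=9.47) > B (98/12=8.17) > F (24/16=1.50) > A (24/21=1.14) > E (16/17=0.94) > C (13/32=0.41)
Fill: take G (7 @ 191) → take D (10 @ 119) → take H (19 @ 180) → take B (12 @ 98) → take F (16 @ 24) → take 19/21 of A → 21.71; 83/83 used.
5 item(s) taken whole; one partial (take 19/21 of A).

5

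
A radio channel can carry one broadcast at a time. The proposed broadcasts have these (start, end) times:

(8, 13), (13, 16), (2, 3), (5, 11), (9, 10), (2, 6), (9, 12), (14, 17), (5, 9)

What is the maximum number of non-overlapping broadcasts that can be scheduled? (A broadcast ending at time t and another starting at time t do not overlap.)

By end time: (2,3), (2,6), (5,9), (9,10), (5,11), (9,12), (8,13), (13,16), (14,17).
Pick (2,3); next start ≥ 3 → (5,9); next start ≥ 9 → (9,10); next start ≥ 10 → (13,16).
Selected 4 broadcasts.

4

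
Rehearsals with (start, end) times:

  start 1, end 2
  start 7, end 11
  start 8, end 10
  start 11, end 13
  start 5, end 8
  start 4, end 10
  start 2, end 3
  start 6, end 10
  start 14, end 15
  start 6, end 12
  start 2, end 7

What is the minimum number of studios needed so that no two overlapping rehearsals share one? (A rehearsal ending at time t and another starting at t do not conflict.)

The answer is the maximum number of intervals overlapping at any instant.
starts: [1, 2, 2, 4, 5, 6, 6, 7, 8, 11, 14]
ends:   [2, 3, 7, 8, 10, 10, 10, 11, 12, 13, 15]
s1→1 e2→0 s2→1 s2→2 e3→1 s4→2 s5→3 s6→4 s6→5  — peak 5.

5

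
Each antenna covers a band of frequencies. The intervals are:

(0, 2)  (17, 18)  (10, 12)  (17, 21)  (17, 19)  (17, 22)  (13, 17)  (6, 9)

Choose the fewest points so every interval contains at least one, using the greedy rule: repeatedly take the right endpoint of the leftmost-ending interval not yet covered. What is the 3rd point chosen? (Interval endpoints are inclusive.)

By right end: [0,2]  [6,9]  [10,12]  [13,17]  [17,18]  [17,19]  [17,21]  [17,22]
[0,2] uncovered → point at 2; [6,9] uncovered → point at 9; [10,12] uncovered → point at 12; [13,17] uncovered → point at 17.
Points: 2, 9, 12, 17 (4 total).

12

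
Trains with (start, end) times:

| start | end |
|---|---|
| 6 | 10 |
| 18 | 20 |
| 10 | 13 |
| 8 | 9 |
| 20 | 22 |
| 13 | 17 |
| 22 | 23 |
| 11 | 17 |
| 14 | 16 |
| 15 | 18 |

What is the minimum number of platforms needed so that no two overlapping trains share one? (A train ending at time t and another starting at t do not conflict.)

4

starts: [6, 8, 10, 11, 13, 14, 15, 18, 20, 22]
ends:   [9, 10, 13, 16, 17, 17, 18, 20, 22, 23]
s6→1 s8→2 e9→1 e10→0 s10→1 s11→2 e13→1 s13→2 s14→3 s15→4  — peak 4.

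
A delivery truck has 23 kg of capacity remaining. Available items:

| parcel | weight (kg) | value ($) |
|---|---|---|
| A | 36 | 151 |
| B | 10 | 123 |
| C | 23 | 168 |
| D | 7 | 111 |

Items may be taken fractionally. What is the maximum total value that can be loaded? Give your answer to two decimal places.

277.83

Ratios (sorted): D 15.86, B 12.30, C 7.30, A 4.19
take D (7 @ 111); take B (10 @ 123); take 6/23 of C → 43.83. Capacity used 23/23.
Total value = 277.83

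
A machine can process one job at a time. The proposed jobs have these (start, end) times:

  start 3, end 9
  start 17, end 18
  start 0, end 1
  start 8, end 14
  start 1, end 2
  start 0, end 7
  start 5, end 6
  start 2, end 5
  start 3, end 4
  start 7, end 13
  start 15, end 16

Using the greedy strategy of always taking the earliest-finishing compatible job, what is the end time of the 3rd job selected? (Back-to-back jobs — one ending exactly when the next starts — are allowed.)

4

Sort by end time and greedily take each interval whose start is ≥ the last chosen end.
Sorted by end: (0,1)  (1,2)  (3,4)  (2,5)  (5,6)  (0,7)  (3,9)  (7,13)  (8,14)  (15,16)  (17,18)
take (0,1); take (1,2); take (3,4); skip (2,5); take (5,6); skip (3,9); take (7,13); skip (8,14); take (15,16); take (17,18).
Selected: (0,1) (1,2) (3,4) (5,6) (7,13) (15,16) (17,18)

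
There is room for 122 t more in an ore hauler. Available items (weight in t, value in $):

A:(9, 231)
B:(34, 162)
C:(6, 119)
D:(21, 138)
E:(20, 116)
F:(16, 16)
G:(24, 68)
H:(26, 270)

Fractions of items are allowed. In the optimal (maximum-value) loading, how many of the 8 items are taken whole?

Greedy by value/weight ratio, highest first.
Order: A (231/9=25.67) > C (119/6=19.83) > H (270/26=10.38) > D (138/21=6.57) > E (116/20=5.80) > B (162/34=4.76) > G (68/24=2.83) > F (16/16=1.00)
Fill: take A (9 @ 231) → take C (6 @ 119) → take H (26 @ 270) → take D (21 @ 138) → take E (20 @ 116) → take B (34 @ 162) → take 6/24 of G → 17.00; 122/122 used.
6 item(s) taken whole; one partial (take 6/24 of G).

6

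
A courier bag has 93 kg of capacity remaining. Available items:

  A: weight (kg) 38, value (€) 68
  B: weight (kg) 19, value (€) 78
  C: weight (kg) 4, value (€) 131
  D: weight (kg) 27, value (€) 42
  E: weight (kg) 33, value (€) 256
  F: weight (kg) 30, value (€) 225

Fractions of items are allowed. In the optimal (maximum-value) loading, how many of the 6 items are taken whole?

Ratios (sorted): C 32.75, E 7.76, F 7.50, B 4.11, A 1.79, D 1.56
take C (4 @ 131); take E (33 @ 256); take F (30 @ 225); take B (19 @ 78); take 7/38 of A → 12.53. Capacity used 93/93.
4 item(s) taken whole; one partial (take 7/38 of A).

4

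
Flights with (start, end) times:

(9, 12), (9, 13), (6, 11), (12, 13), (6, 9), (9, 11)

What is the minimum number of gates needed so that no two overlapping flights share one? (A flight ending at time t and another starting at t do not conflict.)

4

The answer is the maximum number of intervals overlapping at any instant.
Events (time:±→running): 6:+→1 6:+→2 9:-→1 9:+→2 9:+→3 9:+→4 … peak 4.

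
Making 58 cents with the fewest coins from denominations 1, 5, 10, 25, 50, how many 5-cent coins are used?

Greedy: take as many of the largest coin as possible, then repeat with the remainder.
58 = 1×50 + 1×5 + 3×1
Count of 5: 1

1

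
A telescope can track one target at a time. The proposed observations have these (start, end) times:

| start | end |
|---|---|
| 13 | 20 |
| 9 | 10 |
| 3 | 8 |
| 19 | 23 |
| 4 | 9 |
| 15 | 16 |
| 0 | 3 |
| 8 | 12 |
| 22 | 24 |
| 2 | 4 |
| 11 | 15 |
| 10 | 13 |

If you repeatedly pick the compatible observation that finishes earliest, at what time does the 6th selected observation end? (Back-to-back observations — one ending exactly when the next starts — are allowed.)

Greedy by earliest finish: after sorting by end time, pick each interval compatible with the last pick.
By end time: (0,3), (2,4), (3,8), (4,9), (9,10), (8,12), (10,13), (11,15), (15,16), (13,20), (19,23), (22,24).
Pick (0,3); next start ≥ 3 → (3,8); next start ≥ 8 → (9,10); next start ≥ 10 → (10,13); next start ≥ 13 → (15,16); next start ≥ 16 → (19,23).
Selected: (0,3) (3,8) (9,10) (10,13) (15,16) (19,23)

23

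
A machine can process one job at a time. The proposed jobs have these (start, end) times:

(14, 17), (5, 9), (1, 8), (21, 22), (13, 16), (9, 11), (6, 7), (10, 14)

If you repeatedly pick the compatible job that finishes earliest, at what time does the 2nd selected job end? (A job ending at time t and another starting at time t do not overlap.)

11

Sorted by end: (6,7)  (1,8)  (5,9)  (9,11)  (10,14)  (13,16)  (14,17)  (21,22)
take (6,7); take (9,11); take (13,16); take (21,22).
Selected: (6,7) (9,11) (13,16) (21,22)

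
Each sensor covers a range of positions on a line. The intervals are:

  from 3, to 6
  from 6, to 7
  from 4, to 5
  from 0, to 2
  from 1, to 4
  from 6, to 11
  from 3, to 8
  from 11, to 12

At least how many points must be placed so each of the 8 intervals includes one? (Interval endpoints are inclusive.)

Sort by right endpoint; whenever an interval is uncovered, place a point at its right end.
Sorted: [0,2] [1,4] [4,5] [3,6] [6,7] [3,8] [6,11] [11,12]
{[0,2],[1,4]} hit by 2; {[4,5],[3,6]} hit by 5; {[6,7],[3,8],[6,11]} hit by 7; {[11,12]} hit by 12.
Points: 2, 5, 7, 12 (4 total).

4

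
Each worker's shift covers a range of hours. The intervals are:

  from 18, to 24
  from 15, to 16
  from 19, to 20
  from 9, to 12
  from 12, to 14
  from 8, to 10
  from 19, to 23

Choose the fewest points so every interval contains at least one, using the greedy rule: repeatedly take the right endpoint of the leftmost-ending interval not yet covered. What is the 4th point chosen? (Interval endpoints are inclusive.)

20

By right end: [8,10]  [9,12]  [12,14]  [15,16]  [19,20]  [19,23]  [18,24]
[8,10] uncovered → point at 10; [12,14] uncovered → point at 14; [15,16] uncovered → point at 16; [19,20] uncovered → point at 20.
Points: 10, 14, 16, 20 (4 total).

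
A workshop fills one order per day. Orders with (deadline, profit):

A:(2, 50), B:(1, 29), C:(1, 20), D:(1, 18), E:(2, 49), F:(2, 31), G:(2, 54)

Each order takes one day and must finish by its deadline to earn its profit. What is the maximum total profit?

104

By profit: G(d2,54), A(d2,50), E(d2,49), F(d2,31), B(d1,29), C(d1,20), D(d1,18)
G→slot 2; A→slot 1; E skipped; F skipped; B skipped; C skipped; D skipped.
Profit = 50 + 54 = 104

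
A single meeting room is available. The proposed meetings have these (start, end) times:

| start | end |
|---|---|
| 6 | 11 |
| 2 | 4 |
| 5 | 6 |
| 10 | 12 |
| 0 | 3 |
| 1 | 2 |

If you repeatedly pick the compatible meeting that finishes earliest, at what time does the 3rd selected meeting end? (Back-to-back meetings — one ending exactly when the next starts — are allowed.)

By end time: (1,2), (0,3), (2,4), (5,6), (6,11), (10,12).
Pick (1,2); next start ≥ 2 → (2,4); next start ≥ 4 → (5,6); next start ≥ 6 → (6,11).
Selected: (1,2) (2,4) (5,6) (6,11)

6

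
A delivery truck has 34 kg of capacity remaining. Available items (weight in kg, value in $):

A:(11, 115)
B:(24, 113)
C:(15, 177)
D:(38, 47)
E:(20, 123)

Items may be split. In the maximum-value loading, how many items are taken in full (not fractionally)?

2

Greedy by value/weight ratio, highest first.
Ratios (sorted): C 11.80, A 10.45, E 6.15, B 4.71, D 1.24
take C (15 @ 177); take A (11 @ 115); take 8/20 of E → 49.20. Capacity used 34/34.
2 item(s) taken whole; one partial (take 8/20 of E).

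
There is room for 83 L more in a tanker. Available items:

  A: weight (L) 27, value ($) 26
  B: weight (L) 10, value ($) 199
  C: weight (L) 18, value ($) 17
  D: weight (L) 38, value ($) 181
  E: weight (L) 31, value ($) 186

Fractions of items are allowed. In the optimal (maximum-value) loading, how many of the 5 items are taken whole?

3

Greedy by value/weight ratio, highest first.
Ratios (sorted): B 19.90, E 6.00, D 4.76, A 0.96, C 0.94
take B (10 @ 199); take E (31 @ 186); take D (38 @ 181); take 4/27 of A → 3.85. Capacity used 83/83.
3 item(s) taken whole; one partial (take 4/27 of A).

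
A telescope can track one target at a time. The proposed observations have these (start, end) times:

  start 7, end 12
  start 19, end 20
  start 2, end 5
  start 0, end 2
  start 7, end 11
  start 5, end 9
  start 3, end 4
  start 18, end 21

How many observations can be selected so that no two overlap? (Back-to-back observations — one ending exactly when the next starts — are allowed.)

Order by finish time; keep every interval that doesn't clash with the previous kept one.
Sorted by end: (0,2)  (3,4)  (2,5)  (5,9)  (7,11)  (7,12)  (19,20)  (18,21)
take (0,2); take (3,4); take (5,9); skip (7,11); take (19,20); skip (18,21).
Selected 4 observations.

4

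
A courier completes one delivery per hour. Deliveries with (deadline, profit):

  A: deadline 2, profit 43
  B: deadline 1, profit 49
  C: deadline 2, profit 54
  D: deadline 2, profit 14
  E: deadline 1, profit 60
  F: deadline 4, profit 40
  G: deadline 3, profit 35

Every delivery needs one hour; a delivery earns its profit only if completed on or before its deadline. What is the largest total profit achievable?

By profit: E(d1,60), C(d2,54), B(d1,49), A(d2,43), F(d4,40), G(d3,35), D(d2,14)
E→slot 1; C→slot 2; B skipped; A skipped; F→slot 4; G→slot 3; D skipped.
Profit = 60 + 54 + 35 + 40 = 189

189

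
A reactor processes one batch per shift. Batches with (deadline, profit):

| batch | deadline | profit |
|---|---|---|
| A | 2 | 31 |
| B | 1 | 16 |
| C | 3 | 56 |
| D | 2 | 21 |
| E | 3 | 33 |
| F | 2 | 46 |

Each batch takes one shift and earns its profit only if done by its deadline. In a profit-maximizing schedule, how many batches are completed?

Sort by profit descending; place each in the latest free slot ≤ its deadline.
By profit: C(d3,56), F(d2,46), E(d3,33), A(d2,31), D(d2,21), B(d1,16)
C→slot 3; F→slot 2; E→slot 1; A skipped; D skipped; B skipped.
3 of 6 scheduled.

3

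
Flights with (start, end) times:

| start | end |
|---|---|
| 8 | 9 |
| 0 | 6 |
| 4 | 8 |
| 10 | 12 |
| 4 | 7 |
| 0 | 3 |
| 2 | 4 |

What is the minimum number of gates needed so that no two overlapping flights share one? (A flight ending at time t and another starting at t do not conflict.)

The answer is the maximum number of intervals overlapping at any instant.
Events (time:±→running): 0:+→1 0:+→2 2:+→3 … peak 3.

3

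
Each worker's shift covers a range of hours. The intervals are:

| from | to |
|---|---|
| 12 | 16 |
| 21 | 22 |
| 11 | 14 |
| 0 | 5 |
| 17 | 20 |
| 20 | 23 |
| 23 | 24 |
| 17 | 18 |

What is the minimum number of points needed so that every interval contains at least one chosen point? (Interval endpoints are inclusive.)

5

Process intervals by earliest right end; each time one isn't hit yet, stab at its right endpoint.
Sorted: [0,5] [11,14] [12,16] [17,18] [17,20] [21,22] [20,23] [23,24]
{[0,5]} hit by 5; {[11,14],[12,16]} hit by 14; {[17,18],[17,20]} hit by 18; {[21,22],[20,23]} hit by 22; {[23,24]} hit by 24.
Points: 5, 14, 18, 22, 24 (5 total).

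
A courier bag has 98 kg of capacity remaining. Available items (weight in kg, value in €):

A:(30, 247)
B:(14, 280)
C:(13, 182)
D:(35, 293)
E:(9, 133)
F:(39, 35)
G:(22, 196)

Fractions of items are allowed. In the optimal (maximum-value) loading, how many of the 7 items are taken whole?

Order: B (280/14=20.00) > E (133/9=14.78) > C (182/13=14.00) > G (196/22=8.91) > D (293/35=8.37) > A (247/30=8.23) > F (35/39=0.90)
Fill: take B (14 @ 280) → take E (9 @ 133) → take C (13 @ 182) → take G (22 @ 196) → take D (35 @ 293) → take 5/30 of A → 41.17; 98/98 used.
5 item(s) taken whole; one partial (take 5/30 of A).

5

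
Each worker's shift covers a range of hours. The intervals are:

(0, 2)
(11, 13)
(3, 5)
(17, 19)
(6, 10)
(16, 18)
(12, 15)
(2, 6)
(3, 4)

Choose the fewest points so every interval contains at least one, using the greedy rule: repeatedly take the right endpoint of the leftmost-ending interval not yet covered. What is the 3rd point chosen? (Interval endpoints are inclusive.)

10

By right end: [0,2]  [3,4]  [3,5]  [2,6]  [6,10]  [11,13]  [12,15]  [16,18]  [17,19]
[0,2] uncovered → point at 2; [3,4] uncovered → point at 4; [6,10] uncovered → point at 10; [11,13] uncovered → point at 13; [16,18] uncovered → point at 18.
Points: 2, 4, 10, 13, 18 (5 total).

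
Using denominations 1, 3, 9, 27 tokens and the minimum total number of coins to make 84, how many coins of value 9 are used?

0

84 = 3×27 + 1×3
Count of 9: 0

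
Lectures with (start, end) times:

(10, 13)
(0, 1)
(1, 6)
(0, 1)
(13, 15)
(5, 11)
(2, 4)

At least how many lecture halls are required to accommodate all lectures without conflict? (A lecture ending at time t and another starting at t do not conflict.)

Count concurrent intervals with a sweep; the peak is the room count.
Events (time:±→running): 0:+→1 0:+→2 … peak 2.

2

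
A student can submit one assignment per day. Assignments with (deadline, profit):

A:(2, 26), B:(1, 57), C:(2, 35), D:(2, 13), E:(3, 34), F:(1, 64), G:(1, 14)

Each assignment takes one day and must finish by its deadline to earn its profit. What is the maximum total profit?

133

Sort by profit descending; place each in the latest free slot ≤ its deadline.
Profit order: F=64 B=57 C=35 E=34 A=26 G=14 D=13
Assign: F→slot 1, B skipped, C→slot 2, E→slot 3, A skipped, G skipped, D skipped.
Slots: [1:F] [2:C] [3:E]
Profit = 64 + 35 + 34 = 133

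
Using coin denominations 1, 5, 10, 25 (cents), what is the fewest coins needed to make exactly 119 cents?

119 = 4×25 + 1×10 + 1×5 + 4×1
Total coins = 4 + 1 + 1 + 4 = 10

10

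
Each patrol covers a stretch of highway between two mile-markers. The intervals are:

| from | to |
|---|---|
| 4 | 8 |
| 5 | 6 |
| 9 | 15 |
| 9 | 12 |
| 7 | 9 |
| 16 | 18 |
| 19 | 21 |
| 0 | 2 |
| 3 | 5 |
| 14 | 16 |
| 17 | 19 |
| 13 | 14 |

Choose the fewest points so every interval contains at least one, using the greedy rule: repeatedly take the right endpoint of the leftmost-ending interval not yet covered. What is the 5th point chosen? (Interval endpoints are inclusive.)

Sort by right endpoint; whenever an interval is uncovered, place a point at its right end.
Sorted: [0,2] [3,5] [5,6] [4,8] [7,9] [9,12] [13,14] [9,15] [14,16] [16,18] [17,19] [19,21]
{[0,2]} hit by 2; {[3,5],[5,6],[4,8]} hit by 5; {[7,9],[9,12]} hit by 9; {[13,14],[9,15],[14,16]} hit by 14; {[16,18],[17,19]} hit by 18; {[19,21]} hit by 21.
Points: 2, 5, 9, 14, 18, 21 (6 total).

18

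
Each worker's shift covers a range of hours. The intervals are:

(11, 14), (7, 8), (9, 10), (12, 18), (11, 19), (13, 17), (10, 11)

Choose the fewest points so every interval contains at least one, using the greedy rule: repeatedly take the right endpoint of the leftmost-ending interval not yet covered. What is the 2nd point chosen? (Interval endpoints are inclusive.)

10

By right end: [7,8]  [9,10]  [10,11]  [11,14]  [13,17]  [12,18]  [11,19]
[7,8] uncovered → point at 8; [9,10] uncovered → point at 10; [11,14] uncovered → point at 14.
Points: 8, 10, 14 (3 total).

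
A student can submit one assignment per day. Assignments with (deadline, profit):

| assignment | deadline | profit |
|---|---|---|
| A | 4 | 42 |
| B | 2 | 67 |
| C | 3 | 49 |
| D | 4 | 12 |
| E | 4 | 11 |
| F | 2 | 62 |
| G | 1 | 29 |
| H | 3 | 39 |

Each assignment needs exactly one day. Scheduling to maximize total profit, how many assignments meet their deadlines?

4

Take jobs in profit order; each goes to the latest open slot no later than its deadline.
Profit order: B=67 F=62 C=49 A=42 H=39 G=29 D=12 E=11
Assign: B→slot 2, F→slot 1, C→slot 3, A→slot 4, H skipped, G skipped, D skipped, E skipped.
Slots: [1:F] [2:B] [3:C] [4:A]
4 of 8 scheduled.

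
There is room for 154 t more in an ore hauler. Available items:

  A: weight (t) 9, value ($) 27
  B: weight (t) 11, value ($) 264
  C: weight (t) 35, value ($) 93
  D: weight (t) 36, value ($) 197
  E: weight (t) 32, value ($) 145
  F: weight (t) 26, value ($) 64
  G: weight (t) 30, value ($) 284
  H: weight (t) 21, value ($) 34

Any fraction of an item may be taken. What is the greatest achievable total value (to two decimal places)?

Sort by value per unit weight and fill in that order.
Ratios (sorted): B 24.00, G 9.47, D 5.47, E 4.53, A 3.00, C 2.66, F 2.46, H 1.62
take B (11 @ 264); take G (30 @ 284); take D (36 @ 197); take E (32 @ 145); take A (9 @ 27); take C (35 @ 93); take 1/26 of F → 2.46. Capacity used 154/154.
Total value = 1012.46

1012.46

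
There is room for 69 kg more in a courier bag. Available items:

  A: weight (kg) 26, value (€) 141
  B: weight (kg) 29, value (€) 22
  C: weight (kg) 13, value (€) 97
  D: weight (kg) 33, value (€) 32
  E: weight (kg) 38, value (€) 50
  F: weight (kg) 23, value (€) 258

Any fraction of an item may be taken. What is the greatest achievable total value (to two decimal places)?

Ratios (sorted): F 11.22, C 7.46, A 5.42, E 1.32, D 0.97, B 0.76
take F (23 @ 258); take C (13 @ 97); take A (26 @ 141); take 7/38 of E → 9.21. Capacity used 69/69.
Total value = 505.21

505.21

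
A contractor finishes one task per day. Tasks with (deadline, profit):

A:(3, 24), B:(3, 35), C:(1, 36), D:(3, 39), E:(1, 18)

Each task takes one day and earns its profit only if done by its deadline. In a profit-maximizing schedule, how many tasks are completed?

Profit order: D=39 C=36 B=35 A=24 E=18
Assign: D→slot 3, C→slot 1, B→slot 2, A skipped, E skipped.
Slots: [1:C] [2:B] [3:D]
3 of 5 scheduled.

3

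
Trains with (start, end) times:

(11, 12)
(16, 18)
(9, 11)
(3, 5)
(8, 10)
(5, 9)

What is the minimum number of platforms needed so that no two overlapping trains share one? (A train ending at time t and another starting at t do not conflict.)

2

The answer is the maximum number of intervals overlapping at any instant.
starts: [3, 5, 8, 9, 11, 16]
ends:   [5, 9, 10, 11, 12, 18]
s3→1 e5→0 s5→1 s8→2  — peak 2.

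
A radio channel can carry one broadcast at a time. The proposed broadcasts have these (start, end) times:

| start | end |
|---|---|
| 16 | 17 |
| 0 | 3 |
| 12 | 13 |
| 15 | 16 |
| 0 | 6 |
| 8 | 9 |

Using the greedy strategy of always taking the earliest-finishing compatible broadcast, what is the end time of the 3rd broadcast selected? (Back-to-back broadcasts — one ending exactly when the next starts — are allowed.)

13

Greedy by earliest finish: after sorting by end time, pick each interval compatible with the last pick.
By end time: (0,3), (0,6), (8,9), (12,13), (15,16), (16,17).
Pick (0,3); next start ≥ 3 → (8,9); next start ≥ 9 → (12,13); next start ≥ 13 → (15,16); next start ≥ 16 → (16,17).
Selected: (0,3) (8,9) (12,13) (15,16) (16,17)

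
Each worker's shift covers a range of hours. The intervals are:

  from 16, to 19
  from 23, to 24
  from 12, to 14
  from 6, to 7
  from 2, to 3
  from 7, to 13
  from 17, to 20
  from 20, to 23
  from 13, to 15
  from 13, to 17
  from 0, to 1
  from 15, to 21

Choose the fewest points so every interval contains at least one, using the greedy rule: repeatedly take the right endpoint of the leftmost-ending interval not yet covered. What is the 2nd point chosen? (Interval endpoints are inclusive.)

3

Sort by right endpoint; whenever an interval is uncovered, place a point at its right end.
By right end: [0,1]  [2,3]  [6,7]  [7,13]  [12,14]  [13,15]  [13,17]  [16,19]  [17,20]  [15,21]  [20,23]  [23,24]
[0,1] uncovered → point at 1; [2,3] uncovered → point at 3; [6,7] uncovered → point at 7; [12,14] uncovered → point at 14; [16,19] uncovered → point at 19; [20,23] uncovered → point at 23.
Points: 1, 3, 7, 14, 19, 23 (6 total).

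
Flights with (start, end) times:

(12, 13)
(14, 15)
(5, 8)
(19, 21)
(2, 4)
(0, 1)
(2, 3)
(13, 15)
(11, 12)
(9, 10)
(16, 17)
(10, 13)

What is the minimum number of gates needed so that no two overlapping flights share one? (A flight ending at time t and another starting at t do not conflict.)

2

Events (time:±→running): 0:+→1 1:-→0 2:+→1 2:+→2 … peak 2.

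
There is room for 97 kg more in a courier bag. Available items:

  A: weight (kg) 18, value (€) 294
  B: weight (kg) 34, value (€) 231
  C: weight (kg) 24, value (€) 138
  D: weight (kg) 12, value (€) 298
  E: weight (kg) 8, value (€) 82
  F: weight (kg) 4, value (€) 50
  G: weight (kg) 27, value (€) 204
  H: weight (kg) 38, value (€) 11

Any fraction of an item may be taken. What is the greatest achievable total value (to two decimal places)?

Sort by value per unit weight and fill in that order.
Order: D (298/12=24.83) > A (294/18=16.33) > F (50/4=12.50) > E (82/8=10.25) > G (204/27=7.56) > B (231/34=6.79) > C (138/24=5.75) > H (11/38=0.29)
Fill: take D (12 @ 298) → take A (18 @ 294) → take F (4 @ 50) → take E (8 @ 82) → take G (27 @ 204) → take 28/34 of B → 190.24; 97/97 used.
Total value = 1118.24

1118.24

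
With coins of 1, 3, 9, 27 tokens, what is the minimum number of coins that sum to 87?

5

Greedy: take as many of the largest coin as possible, then repeat with the remainder.
87 = 3×27 + 2×3
Total coins = 3 + 2 = 5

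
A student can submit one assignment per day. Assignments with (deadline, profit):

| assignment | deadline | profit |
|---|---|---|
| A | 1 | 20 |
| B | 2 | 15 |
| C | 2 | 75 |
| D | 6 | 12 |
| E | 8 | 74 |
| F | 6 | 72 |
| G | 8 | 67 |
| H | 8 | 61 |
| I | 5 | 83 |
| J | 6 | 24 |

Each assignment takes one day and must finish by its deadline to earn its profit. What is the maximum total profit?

By profit: I(d5,83), C(d2,75), E(d8,74), F(d6,72), G(d8,67), H(d8,61), J(d6,24), A(d1,20), B(d2,15), D(d6,12)
I→slot 5; C→slot 2; E→slot 8; F→slot 6; G→slot 7; H→slot 4; J→slot 3; A→slot 1; B skipped; D skipped.
Profit = 20 + 75 + 24 + 61 + 83 + 72 + 67 + 74 = 476

476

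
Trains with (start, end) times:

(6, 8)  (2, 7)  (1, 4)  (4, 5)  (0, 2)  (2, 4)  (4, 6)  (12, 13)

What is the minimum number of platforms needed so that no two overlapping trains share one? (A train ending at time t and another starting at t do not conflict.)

Events (time:±→running): 0:+→1 1:+→2 2:-→1 2:+→2 2:+→3 … peak 3.

3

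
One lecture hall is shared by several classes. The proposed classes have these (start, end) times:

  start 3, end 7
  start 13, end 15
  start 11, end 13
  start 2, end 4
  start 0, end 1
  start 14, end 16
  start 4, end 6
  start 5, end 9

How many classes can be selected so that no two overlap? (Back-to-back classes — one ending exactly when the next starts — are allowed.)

Sorted by end: (0,1)  (2,4)  (4,6)  (3,7)  (5,9)  (11,13)  (13,15)  (14,16)
take (0,1); take (2,4); take (4,6); skip (3,7); skip (5,9); take (11,13); take (13,15); skip (14,16).
Selected 5 classes.

5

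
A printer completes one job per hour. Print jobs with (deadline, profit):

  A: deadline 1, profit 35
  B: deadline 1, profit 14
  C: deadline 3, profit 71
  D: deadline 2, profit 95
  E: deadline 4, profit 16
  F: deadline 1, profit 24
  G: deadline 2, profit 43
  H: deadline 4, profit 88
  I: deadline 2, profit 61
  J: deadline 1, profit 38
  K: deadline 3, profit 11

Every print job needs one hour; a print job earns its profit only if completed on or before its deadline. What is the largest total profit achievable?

315

Sort by profit descending; place each in the latest free slot ≤ its deadline.
By profit: D(d2,95), H(d4,88), C(d3,71), I(d2,61), G(d2,43), J(d1,38), A(d1,35), F(d1,24), E(d4,16), B(d1,14), K(d3,11)
D→slot 2; H→slot 4; C→slot 3; I→slot 1; G skipped; J skipped; A skipped; F skipped; E skipped; B skipped; K skipped.
Profit = 61 + 95 + 71 + 88 = 315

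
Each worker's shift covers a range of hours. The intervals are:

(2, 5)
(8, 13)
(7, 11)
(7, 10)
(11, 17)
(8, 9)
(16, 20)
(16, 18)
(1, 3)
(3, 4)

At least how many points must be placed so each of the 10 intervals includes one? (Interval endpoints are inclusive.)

3

Process intervals by earliest right end; each time one isn't hit yet, stab at its right endpoint.
By right end: [1,3]  [3,4]  [2,5]  [8,9]  [7,10]  [7,11]  [8,13]  [11,17]  [16,18]  [16,20]
[1,3] uncovered → point at 3; [8,9] uncovered → point at 9; [11,17] uncovered → point at 17.
Points: 3, 9, 17 (3 total).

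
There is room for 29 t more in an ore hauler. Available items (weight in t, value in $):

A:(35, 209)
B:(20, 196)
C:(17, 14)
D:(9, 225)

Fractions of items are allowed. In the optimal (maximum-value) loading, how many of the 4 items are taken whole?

2

Greedy by value/weight ratio, highest first.
Ratios (sorted): D 25.00, B 9.80, A 5.97, C 0.82
take D (9 @ 225); take B (20 @ 196). Capacity used 29/29.
2 item(s) taken whole.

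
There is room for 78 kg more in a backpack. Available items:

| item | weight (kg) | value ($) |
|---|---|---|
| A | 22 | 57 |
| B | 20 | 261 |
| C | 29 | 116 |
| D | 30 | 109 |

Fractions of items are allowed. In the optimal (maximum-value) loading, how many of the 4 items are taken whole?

2

Sort by value per unit weight and fill in that order.
Order: B (261/20=13.05) > C (116/29=4.00) > D (109/30=3.63) > A (57/22=2.59)
Fill: take B (20 @ 261) → take C (29 @ 116) → take 29/30 of D → 105.37; 78/78 used.
2 item(s) taken whole; one partial (take 29/30 of D).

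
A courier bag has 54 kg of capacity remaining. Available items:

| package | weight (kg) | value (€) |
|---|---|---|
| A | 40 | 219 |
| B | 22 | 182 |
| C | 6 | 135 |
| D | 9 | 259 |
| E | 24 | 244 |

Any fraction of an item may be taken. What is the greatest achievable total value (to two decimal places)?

Ratios (sorted): D 28.78, C 22.50, E 10.17, B 8.27, A 5.47
take D (9 @ 259); take C (6 @ 135); take E (24 @ 244); take 15/22 of B → 124.09. Capacity used 54/54.
Total value = 762.09

762.09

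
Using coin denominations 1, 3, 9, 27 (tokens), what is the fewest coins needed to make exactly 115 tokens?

Use the largest denomination that fits, subtract, and repeat.
115 − 4×27→7 − 2×3→1 − 1×1→0
Total coins = 4 + 2 + 1 = 7

7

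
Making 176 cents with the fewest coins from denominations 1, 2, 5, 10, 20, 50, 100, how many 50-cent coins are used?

176 = 1×100 + 1×50 + 1×20 + 1×5 + 1×1
Count of 50: 1

1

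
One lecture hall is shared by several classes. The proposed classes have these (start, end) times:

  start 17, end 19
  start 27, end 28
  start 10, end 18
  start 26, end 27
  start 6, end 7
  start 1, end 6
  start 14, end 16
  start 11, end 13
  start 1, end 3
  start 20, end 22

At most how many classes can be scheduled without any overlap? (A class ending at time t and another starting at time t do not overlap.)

8

Order by finish time; keep every interval that doesn't clash with the previous kept one.
By end time: (1,3), (1,6), (6,7), (11,13), (14,16), (10,18), (17,19), (20,22), (26,27), (27,28).
Pick (1,3); next start ≥ 3 → (6,7); next start ≥ 7 → (11,13); next start ≥ 13 → (14,16); next start ≥ 16 → (17,19); next start ≥ 19 → (20,22); next start ≥ 22 → (26,27); next start ≥ 27 → (27,28).
Selected 8 classes.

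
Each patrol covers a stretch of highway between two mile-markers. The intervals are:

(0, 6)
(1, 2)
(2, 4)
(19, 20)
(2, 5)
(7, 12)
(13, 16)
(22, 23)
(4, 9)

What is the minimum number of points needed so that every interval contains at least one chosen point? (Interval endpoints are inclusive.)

5

Process intervals by earliest right end; each time one isn't hit yet, stab at its right endpoint.
By right end: [1,2]  [2,4]  [2,5]  [0,6]  [4,9]  [7,12]  [13,16]  [19,20]  [22,23]
[1,2] uncovered → point at 2; [4,9] uncovered → point at 9; [13,16] uncovered → point at 16; [19,20] uncovered → point at 20; [22,23] uncovered → point at 23.
Points: 2, 9, 16, 20, 23 (5 total).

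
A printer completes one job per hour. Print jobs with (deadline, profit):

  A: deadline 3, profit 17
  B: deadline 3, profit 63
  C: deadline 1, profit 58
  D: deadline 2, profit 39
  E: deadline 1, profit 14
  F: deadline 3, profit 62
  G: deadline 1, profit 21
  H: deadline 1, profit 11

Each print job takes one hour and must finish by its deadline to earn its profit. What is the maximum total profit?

Sort by profit descending; place each in the latest free slot ≤ its deadline.
By profit: B(d3,63), F(d3,62), C(d1,58), D(d2,39), G(d1,21), A(d3,17), E(d1,14), H(d1,11)
B→slot 3; F→slot 2; C→slot 1; D skipped; G skipped; A skipped; E skipped; H skipped.
Profit = 58 + 62 + 63 = 183

183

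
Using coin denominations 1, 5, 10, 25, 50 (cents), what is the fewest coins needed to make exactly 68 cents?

Use the largest denomination that fits, subtract, and repeat.
68 = 1×50 + 1×10 + 1×5 + 3×1
Total coins = 1 + 1 + 1 + 3 = 6

6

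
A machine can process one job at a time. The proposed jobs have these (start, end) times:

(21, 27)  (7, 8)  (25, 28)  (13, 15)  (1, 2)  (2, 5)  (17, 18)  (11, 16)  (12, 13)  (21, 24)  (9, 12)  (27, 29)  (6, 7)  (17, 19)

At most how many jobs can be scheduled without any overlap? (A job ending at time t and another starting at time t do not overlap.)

10

Sort by end time and greedily take each interval whose start is ≥ the last chosen end.
By end time: (1,2), (2,5), (6,7), (7,8), (9,12), (12,13), (13,15), (11,16), (17,18), (17,19), (21,24), (21,27), (25,28), (27,29).
Pick (1,2); next start ≥ 2 → (2,5); next start ≥ 5 → (6,7); next start ≥ 7 → (7,8); next start ≥ 8 → (9,12); next start ≥ 12 → (12,13); next start ≥ 13 → (13,15); next start ≥ 15 → (17,18); next start ≥ 18 → (21,24); next start ≥ 24 → (25,28).
Selected 10 jobs.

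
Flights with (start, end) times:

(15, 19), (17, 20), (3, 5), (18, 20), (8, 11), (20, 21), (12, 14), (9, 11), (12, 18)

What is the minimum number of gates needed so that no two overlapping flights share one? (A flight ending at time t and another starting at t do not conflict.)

3

The answer is the maximum number of intervals overlapping at any instant.
Events (time:±→running): 3:+→1 5:-→0 8:+→1 9:+→2 11:-→1 11:-→0 12:+→1 12:+→2 14:-→1 15:+→2 17:+→3 … peak 3.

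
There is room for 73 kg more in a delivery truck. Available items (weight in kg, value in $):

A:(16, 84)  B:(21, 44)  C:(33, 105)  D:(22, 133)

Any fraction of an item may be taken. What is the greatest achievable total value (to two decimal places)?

326.19

Sort by value per unit weight and fill in that order.
Order: D (133/22=6.05) > A (84/16=5.25) > C (105/33=3.18) > B (44/21=2.10)
Fill: take D (22 @ 133) → take A (16 @ 84) → take C (33 @ 105) → take 2/21 of B → 4.19; 73/73 used.
Total value = 326.19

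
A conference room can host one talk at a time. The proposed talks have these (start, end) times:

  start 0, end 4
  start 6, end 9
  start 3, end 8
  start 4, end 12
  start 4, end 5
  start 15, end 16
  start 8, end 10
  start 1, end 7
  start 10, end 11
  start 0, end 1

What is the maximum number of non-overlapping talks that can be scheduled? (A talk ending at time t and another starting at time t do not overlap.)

5

By end time: (0,1), (0,4), (4,5), (1,7), (3,8), (6,9), (8,10), (10,11), (4,12), (15,16).
Pick (0,1); next start ≥ 1 → (4,5); next start ≥ 5 → (6,9); next start ≥ 9 → (10,11); next start ≥ 11 → (15,16).
Selected 5 talks.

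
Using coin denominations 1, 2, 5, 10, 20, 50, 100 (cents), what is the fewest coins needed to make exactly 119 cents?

5

Greedy: take as many of the largest coin as possible, then repeat with the remainder.
119 − 1×100→19 − 1×10→9 − 1×5→4 − 2×2→0
Total coins = 1 + 1 + 1 + 2 = 5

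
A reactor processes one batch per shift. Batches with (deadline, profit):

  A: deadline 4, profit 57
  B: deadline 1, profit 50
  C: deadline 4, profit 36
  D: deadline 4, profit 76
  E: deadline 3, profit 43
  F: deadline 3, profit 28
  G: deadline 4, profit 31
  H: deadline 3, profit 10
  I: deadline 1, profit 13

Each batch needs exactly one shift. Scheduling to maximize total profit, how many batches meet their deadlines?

4

Take jobs in profit order; each goes to the latest open slot no later than its deadline.
Profit order: D=76 A=57 B=50 E=43 C=36 G=31 F=28 I=13 H=10
Assign: D→slot 4, A→slot 3, B→slot 1, E→slot 2, C skipped, G skipped, F skipped, I skipped, H skipped.
Slots: [1:B] [2:E] [3:A] [4:D]
4 of 9 scheduled.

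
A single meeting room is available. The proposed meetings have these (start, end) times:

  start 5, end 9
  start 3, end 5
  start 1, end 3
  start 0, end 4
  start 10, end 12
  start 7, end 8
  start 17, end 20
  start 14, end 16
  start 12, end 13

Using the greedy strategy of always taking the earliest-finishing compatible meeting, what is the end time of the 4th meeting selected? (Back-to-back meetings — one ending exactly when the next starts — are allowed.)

12

Sort by end time and greedily take each interval whose start is ≥ the last chosen end.
Sorted by end: (1,3)  (0,4)  (3,5)  (7,8)  (5,9)  (10,12)  (12,13)  (14,16)  (17,20)
take (1,3); take (3,5); take (7,8); skip (5,9); take (10,12); take (12,13); take (14,16); take (17,20).
Selected: (1,3) (3,5) (7,8) (10,12) (12,13) (14,16) (17,20)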